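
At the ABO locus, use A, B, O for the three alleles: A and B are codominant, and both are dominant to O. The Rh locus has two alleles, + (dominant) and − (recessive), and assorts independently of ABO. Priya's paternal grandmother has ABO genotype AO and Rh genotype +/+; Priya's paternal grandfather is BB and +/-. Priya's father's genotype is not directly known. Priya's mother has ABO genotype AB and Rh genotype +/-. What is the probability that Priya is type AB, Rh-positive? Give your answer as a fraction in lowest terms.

Priya's father's ABO genotype from AO × BB: 1/2 AB, 1/2 BO.
Crossing each possibility with the mother AB and summing P(type AB): 1/2·1/2 + 1/2·1/4 = 3/8.
Similarly for Rh via the father's Rh distribution: P(Rh+) = 7/8.
Independent loci: 3/8 × 7/8 = 21/64.

21/64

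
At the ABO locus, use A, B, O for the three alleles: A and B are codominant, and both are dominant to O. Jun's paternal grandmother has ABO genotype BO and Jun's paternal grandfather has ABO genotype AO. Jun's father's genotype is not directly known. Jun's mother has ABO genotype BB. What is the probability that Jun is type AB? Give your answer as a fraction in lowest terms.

Jun's father's ABO genotype from BO × AO: 1/4 AB, 1/4 AO, 1/4 BO, 1/4 OO.
Crossing each possibility with the mother BB and summing P(type AB): 1/4·1/2 + 1/4·1/2 + 1/4·0 + 1/4·0 = 1/4.

1/4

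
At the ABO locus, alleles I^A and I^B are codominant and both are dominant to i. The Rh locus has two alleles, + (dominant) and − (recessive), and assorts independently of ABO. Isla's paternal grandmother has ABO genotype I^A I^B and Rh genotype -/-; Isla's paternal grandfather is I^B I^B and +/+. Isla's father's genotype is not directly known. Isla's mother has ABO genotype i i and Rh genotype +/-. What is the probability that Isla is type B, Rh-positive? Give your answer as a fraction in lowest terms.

9/16

Isla's father's ABO genotype from I^A I^B × I^B I^B: 1/2 I^A I^B, 1/2 I^B I^B.
Crossing each possibility with the mother i i and summing P(type B): 1/2·1/2 + 1/2·1 = 3/4.
Similarly for Rh via the father's Rh distribution: P(Rh+) = 3/4.
Independent loci: 3/4 × 3/4 = 9/16.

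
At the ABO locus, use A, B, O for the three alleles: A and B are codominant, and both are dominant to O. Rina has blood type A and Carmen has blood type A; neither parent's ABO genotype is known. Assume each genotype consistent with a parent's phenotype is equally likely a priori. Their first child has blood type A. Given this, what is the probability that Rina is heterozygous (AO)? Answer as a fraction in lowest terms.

Possible genotypes: Rina ∈ {AA, AO}; Carmen ∈ {AA, AO}.
Weight each parental genotype pair by prior × P(type-A child):
  AA × AA: posterior weight 4/15.
  AA × AO: posterior weight 4/15.
  AO × AA: posterior weight 4/15.
  AO × AO: posterior weight 1/5.
Sum the posterior weight over pairs where Rina is AO: 7/15.

7/15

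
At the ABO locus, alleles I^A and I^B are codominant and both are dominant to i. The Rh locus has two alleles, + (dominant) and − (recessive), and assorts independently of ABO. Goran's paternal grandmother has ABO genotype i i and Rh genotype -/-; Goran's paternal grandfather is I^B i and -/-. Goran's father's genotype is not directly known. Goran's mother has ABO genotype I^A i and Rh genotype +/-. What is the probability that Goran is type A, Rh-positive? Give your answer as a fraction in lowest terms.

3/16

Goran's father's ABO genotype from i i × I^B i: 1/2 I^B i, 1/2 i i.
Crossing each possibility with the mother I^A i and summing P(type A): 1/2·1/4 + 1/2·1/2 = 3/8.
Similarly for Rh via the father's Rh distribution: P(Rh+) = 1/2.
Independent loci: 3/8 × 1/2 = 3/16.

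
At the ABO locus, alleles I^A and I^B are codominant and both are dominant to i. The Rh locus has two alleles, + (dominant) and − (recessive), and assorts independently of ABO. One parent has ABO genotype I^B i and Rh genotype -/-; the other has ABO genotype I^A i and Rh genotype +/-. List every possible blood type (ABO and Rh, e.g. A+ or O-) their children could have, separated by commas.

O+, O-, A+, A-, B+, B-, AB+, AB-

Gametes from I^B i × I^A i give offspring ABO genotypes I^A I^B, I^A i, I^B i, i i, i.e. phenotypes O, A, B, AB.
Rh cross -/- × +/- → phenotypes Rh+, Rh-.
Combining independently: O+, O-, A+, A-, B+, B-, AB+, AB-.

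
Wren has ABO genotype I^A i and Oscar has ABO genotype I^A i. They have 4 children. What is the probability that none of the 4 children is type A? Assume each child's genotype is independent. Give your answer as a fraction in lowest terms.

ABO cross I^A i × I^A i → 1/4 O, 3/4 A.
So P(type A) = 3/4 per child.
P(not type A) = 1/4 for one child; (1/4)^4 = 1/256.

1/256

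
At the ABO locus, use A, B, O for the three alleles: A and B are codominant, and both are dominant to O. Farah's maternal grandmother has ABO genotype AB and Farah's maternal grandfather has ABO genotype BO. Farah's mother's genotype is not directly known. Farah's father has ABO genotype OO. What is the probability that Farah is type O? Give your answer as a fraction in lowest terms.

Farah's mother's ABO genotype from AB × BO: 1/4 AB, 1/4 AO, 1/4 BB, 1/4 BO.
Crossing each possibility with the father OO and summing P(type O): 1/4·0 + 1/4·1/2 + 1/4·0 + 1/4·1/2 = 1/4.

1/4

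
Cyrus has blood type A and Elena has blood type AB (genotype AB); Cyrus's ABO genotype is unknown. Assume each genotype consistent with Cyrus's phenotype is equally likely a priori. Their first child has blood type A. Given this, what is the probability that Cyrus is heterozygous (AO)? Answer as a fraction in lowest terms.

Possible genotypes: Cyrus ∈ {AA, AO}; Elena ∈ {AB}.
Weight each parental genotype pair by prior × P(type-A child):
  AA × AB: posterior weight 1/2.
  AO × AB: posterior weight 1/2.
Sum the posterior weight over pairs where Cyrus is AO: 1/2.

1/2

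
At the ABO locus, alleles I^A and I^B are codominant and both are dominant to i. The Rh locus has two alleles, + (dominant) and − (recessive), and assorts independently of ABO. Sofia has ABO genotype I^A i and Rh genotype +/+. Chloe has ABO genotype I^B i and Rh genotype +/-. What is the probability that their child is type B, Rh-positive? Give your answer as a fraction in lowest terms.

1/4

ABO cross I^A i × I^B i → offspring phenotypes: 1/4 O, 1/4 A, 1/4 B, 1/4 AB.
Rh cross +/+ × +/- → 1 Rh+.
Independent loci: P(type B, Rh-positive) = 1/4 × 1 = 1/4.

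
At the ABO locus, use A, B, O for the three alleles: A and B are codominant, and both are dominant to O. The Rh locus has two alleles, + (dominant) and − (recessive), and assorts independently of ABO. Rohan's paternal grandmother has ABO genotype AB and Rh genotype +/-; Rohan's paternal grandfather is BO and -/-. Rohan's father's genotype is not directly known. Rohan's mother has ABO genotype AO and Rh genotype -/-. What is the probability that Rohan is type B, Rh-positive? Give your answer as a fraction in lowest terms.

Rohan's father's ABO genotype from AB × BO: 1/4 AB, 1/4 AO, 1/4 BB, 1/4 BO.
Crossing each possibility with the mother AO and summing P(type B): 1/4·1/4 + 1/4·0 + 1/4·1/2 + 1/4·1/4 = 1/4.
Similarly for Rh via the father's Rh distribution: P(Rh+) = 1/4.
Independent loci: 1/4 × 1/4 = 1/16.

1/16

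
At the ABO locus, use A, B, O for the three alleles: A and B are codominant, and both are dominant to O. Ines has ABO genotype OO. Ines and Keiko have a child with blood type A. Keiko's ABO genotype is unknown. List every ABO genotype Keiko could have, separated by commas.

For each candidate genotype of Keiko, check whether crossing it with OO can produce every observed child phenotype.
  AA → possible child types {A} ✓
  AB → possible child types {A, B} ✓
  AO → possible child types {O, A} ✓
  BB → possible child types {B} ✗
  BO → possible child types {O, B} ✗
  OO → possible child types {O} ✗

AA, AB, AO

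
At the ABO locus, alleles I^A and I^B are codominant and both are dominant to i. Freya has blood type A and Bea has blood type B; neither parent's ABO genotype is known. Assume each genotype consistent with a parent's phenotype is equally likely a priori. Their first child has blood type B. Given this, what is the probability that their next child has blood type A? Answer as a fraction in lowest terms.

1/12

Possible genotypes: Freya ∈ {I^A I^A, I^A i}; Bea ∈ {I^B I^B, I^B i}.
Weight each parental genotype pair by prior × P(type-B child):
  I^A i × I^B I^B: posterior weight 2/3; P(next child type A) = 0.
  I^A i × I^B i: posterior weight 1/3; P(next child type A) = 1/4.
Weighted sum = 1/12.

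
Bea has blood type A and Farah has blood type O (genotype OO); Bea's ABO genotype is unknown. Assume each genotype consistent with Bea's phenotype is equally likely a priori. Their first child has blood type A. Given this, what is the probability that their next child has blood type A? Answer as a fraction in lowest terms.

Possible genotypes: Bea ∈ {AA, AO}; Farah ∈ {OO}.
Weight each parental genotype pair by prior × P(type-A child):
  AA × OO: posterior weight 2/3; P(next child type A) = 1.
  AO × OO: posterior weight 1/3; P(next child type A) = 1/2.
Weighted sum = 5/6.

5/6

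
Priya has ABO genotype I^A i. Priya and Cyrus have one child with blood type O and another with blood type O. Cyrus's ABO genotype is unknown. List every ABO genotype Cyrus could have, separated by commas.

I^A i, I^B i, i i

For each candidate genotype of Cyrus, check whether crossing it with I^A i can produce every observed child phenotype.
  I^A I^A → possible child types {A} ✗
  I^A I^B → possible child types {A, B, AB} ✗
  I^A i → possible child types {O, A} ✓
  I^B I^B → possible child types {B, AB} ✗
  I^B i → possible child types {O, A, B, AB} ✓
  i i → possible child types {O, A} ✓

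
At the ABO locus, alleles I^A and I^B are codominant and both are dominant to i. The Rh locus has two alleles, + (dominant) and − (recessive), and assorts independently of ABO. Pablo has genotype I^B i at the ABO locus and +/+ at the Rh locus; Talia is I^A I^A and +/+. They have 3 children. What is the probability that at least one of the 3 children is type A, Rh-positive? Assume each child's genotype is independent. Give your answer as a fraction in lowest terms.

ABO cross I^B i × I^A I^A → 1/2 A, 1/2 AB.
Rh cross +/+ × +/+ → 1 Rh+; so P(type A, Rh-positive) = 1/2 × 1 = 1/2 per child.
P(none) = (1/2)^3 = 1/8; P(at least one) = 1 − 1/8 = 7/8.

7/8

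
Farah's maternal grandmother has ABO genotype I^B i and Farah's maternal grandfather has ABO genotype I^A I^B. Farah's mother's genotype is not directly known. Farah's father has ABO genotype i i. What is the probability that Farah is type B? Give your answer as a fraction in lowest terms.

Farah's mother's ABO genotype from I^B i × I^A I^B: 1/4 I^A I^B, 1/4 I^A i, 1/4 I^B I^B, 1/4 I^B i.
Crossing each possibility with the father i i and summing P(type B): 1/4·1/2 + 1/4·0 + 1/4·1 + 1/4·1/2 = 1/2.

1/2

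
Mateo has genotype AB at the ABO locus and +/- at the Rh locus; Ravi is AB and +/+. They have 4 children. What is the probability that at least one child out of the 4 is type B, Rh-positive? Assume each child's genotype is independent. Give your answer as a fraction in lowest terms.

ABO cross AB × AB → 1/4 A, 1/4 B, 1/2 AB.
Rh cross +/- × +/+ → 1 Rh+; so P(type B, Rh-positive) = 1/4 × 1 = 1/4 per child.
P(none) = (3/4)^4 = 81/256; P(at least one) = 1 − 81/256 = 175/256.

175/256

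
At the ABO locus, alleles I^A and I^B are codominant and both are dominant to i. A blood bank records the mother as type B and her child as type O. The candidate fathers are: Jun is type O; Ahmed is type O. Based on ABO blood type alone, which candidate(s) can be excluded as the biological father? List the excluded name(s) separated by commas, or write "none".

none

A candidate is excluded only if no genotype consistent with his phenotype could produce a type O child with a type B mother.
Every candidate has at least one consistent genotype combination, so none can be excluded.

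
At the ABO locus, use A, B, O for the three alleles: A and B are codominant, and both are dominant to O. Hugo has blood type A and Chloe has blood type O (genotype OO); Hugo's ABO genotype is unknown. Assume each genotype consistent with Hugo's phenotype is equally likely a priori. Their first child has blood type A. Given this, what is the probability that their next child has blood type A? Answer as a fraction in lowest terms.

5/6

Possible genotypes: Hugo ∈ {AA, AO}; Chloe ∈ {OO}.
Weight each parental genotype pair by prior × P(type-A child):
  AA × OO: posterior weight 2/3; P(next child type A) = 1.
  AO × OO: posterior weight 1/3; P(next child type A) = 1/2.
Weighted sum = 5/6.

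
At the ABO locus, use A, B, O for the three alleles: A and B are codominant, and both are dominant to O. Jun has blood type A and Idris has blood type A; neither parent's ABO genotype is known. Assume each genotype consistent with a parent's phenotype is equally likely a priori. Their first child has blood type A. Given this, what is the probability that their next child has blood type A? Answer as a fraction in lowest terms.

Possible genotypes: Jun ∈ {AA, AO}; Idris ∈ {AA, AO}.
Weight each parental genotype pair by prior × P(type-A child):
  AA × AA: posterior weight 4/15; P(next child type A) = 1.
  AA × AO: posterior weight 4/15; P(next child type A) = 1.
  AO × AA: posterior weight 4/15; P(next child type A) = 1.
  AO × AO: posterior weight 1/5; P(next child type A) = 3/4.
Weighted sum = 19/20.

19/20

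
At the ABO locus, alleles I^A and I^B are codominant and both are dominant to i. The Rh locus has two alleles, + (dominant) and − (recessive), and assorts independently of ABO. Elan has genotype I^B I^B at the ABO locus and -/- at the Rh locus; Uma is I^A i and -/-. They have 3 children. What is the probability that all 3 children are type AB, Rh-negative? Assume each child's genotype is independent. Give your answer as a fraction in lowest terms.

1/8

ABO cross I^B I^B × I^A i → 1/2 B, 1/2 AB.
Rh cross -/- × -/- → 1 Rh-; so P(type AB, Rh-negative) = 1/2 × 1 = 1/2 per child.
All 3 independent: (1/2)^3 = 1/8.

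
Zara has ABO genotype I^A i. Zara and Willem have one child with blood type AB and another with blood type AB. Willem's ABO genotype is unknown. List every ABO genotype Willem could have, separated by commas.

I^A I^B, I^B I^B, I^B i

For each candidate genotype of Willem, check whether crossing it with I^A i can produce every observed child phenotype.
  I^A I^A → possible child types {A} ✗
  I^A I^B → possible child types {A, B, AB} ✓
  I^A i → possible child types {O, A} ✗
  I^B I^B → possible child types {B, AB} ✓
  I^B i → possible child types {O, A, B, AB} ✓
  i i → possible child types {O, A} ✗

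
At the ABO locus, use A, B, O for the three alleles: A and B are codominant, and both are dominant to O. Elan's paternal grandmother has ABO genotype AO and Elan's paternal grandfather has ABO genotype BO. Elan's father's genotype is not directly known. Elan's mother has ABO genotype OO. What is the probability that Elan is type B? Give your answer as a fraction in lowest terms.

1/4

Elan's father's ABO genotype from AO × BO: 1/4 AB, 1/4 AO, 1/4 BO, 1/4 OO.
Crossing each possibility with the mother OO and summing P(type B): 1/4·1/2 + 1/4·0 + 1/4·1/2 + 1/4·0 = 1/4.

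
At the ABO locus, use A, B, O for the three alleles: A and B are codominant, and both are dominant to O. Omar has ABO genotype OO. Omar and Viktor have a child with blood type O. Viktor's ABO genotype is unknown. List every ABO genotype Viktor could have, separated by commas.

For each candidate genotype of Viktor, check whether crossing it with OO can produce every observed child phenotype.
  AA → possible child types {A} ✗
  AB → possible child types {A, B} ✗
  AO → possible child types {O, A} ✓
  BB → possible child types {B} ✗
  BO → possible child types {O, B} ✓
  OO → possible child types {O} ✓

AO, BO, OO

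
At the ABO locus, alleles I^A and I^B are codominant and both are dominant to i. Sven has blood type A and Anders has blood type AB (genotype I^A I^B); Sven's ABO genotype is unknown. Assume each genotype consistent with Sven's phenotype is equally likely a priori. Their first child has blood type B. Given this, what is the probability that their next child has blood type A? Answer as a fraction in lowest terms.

Possible genotypes: Sven ∈ {I^A I^A, I^A i}; Anders ∈ {I^A I^B}.
Weight each parental genotype pair by prior × P(type-B child):
  I^A i × I^A I^B: posterior weight 1; P(next child type A) = 1/2.
Weighted sum = 1/2.

1/2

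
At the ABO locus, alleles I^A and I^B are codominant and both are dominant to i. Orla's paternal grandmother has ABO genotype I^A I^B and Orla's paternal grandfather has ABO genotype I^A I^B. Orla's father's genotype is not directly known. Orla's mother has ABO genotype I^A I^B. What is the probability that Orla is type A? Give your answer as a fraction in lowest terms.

Orla's father's ABO genotype from I^A I^B × I^A I^B: 1/4 I^A I^A, 1/2 I^A I^B, 1/4 I^B I^B.
Crossing each possibility with the mother I^A I^B and summing P(type A): 1/4·1/2 + 1/2·1/4 + 1/4·0 = 1/4.

1/4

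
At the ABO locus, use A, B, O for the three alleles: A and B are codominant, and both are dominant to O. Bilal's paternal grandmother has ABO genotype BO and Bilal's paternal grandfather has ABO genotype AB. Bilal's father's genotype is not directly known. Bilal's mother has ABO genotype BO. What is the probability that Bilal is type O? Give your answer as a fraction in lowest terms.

1/8

Bilal's father's ABO genotype from BO × AB: 1/4 AB, 1/4 AO, 1/4 BB, 1/4 BO.
Crossing each possibility with the mother BO and summing P(type O): 1/4·0 + 1/4·1/4 + 1/4·0 + 1/4·1/4 = 1/8.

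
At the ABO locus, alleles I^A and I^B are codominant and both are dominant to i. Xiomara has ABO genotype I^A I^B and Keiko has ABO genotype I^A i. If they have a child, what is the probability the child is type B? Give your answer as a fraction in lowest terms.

1/4

ABO cross I^A I^B × I^A i → offspring phenotypes: 1/2 A, 1/4 B, 1/4 AB.
So P(type B) = 1/4.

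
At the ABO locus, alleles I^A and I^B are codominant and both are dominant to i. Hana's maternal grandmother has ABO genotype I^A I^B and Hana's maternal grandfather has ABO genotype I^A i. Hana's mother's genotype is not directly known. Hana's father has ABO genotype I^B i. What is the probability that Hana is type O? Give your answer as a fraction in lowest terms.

Hana's mother's ABO genotype from I^A I^B × I^A i: 1/4 I^A I^A, 1/4 I^A I^B, 1/4 I^A i, 1/4 I^B i.
Crossing each possibility with the father I^B i and summing P(type O): 1/4·0 + 1/4·0 + 1/4·1/4 + 1/4·1/4 = 1/8.

1/8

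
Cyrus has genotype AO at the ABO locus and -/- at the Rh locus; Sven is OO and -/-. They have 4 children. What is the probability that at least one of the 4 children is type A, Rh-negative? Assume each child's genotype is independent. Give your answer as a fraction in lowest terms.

15/16

ABO cross AO × OO → 1/2 O, 1/2 A.
Rh cross -/- × -/- → 1 Rh-; so P(type A, Rh-negative) = 1/2 × 1 = 1/2 per child.
P(none) = (1/2)^4 = 1/16; P(at least one) = 1 − 1/16 = 15/16.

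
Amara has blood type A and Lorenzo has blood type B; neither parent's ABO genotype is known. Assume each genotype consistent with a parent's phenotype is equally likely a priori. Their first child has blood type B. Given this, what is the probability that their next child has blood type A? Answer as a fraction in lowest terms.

Possible genotypes: Amara ∈ {AA, AO}; Lorenzo ∈ {BB, BO}.
Weight each parental genotype pair by prior × P(type-B child):
  AO × BB: posterior weight 2/3; P(next child type A) = 0.
  AO × BO: posterior weight 1/3; P(next child type A) = 1/4.
Weighted sum = 1/12.

1/12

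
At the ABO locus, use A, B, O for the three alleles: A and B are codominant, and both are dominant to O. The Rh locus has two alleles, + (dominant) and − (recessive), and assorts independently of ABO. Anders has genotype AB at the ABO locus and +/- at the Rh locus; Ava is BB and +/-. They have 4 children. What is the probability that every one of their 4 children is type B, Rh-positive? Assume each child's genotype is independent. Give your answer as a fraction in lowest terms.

81/4096

ABO cross AB × BB → 1/2 B, 1/2 AB.
Rh cross +/- × +/- → 3/4 Rh+, 1/4 Rh-; so P(type B, Rh-positive) = 1/2 × 3/4 = 3/8 per child.
All 4 independent: (3/8)^4 = 81/4096.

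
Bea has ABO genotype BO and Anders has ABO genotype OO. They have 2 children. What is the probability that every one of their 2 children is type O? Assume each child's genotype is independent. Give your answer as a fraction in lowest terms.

1/4

ABO cross BO × OO → 1/2 O, 1/2 B.
So P(type O) = 1/2 per child.
All 2 independent: (1/2)^2 = 1/4.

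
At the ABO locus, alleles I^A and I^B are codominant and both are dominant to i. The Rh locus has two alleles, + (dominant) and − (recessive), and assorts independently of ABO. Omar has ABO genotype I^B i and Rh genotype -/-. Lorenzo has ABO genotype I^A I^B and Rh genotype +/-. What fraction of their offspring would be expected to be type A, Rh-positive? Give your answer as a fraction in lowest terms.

1/8

ABO cross I^B i × I^A I^B → offspring phenotypes: 1/4 A, 1/2 B, 1/4 AB.
Rh cross -/- × +/- → 1/2 Rh+, 1/2 Rh-.
Independent loci: P(type A, Rh-positive) = 1/4 × 1/2 = 1/8.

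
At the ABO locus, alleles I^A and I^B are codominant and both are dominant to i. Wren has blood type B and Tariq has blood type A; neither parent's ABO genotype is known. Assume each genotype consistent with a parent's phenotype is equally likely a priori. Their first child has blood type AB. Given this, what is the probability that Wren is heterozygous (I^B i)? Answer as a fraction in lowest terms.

1/3

Possible genotypes: Wren ∈ {I^B I^B, I^B i}; Tariq ∈ {I^A I^A, I^A i}.
Weight each parental genotype pair by prior × P(type-AB child):
  I^B I^B × I^A I^A: posterior weight 4/9.
  I^B I^B × I^A i: posterior weight 2/9.
  I^B i × I^A I^A: posterior weight 2/9.
  I^B i × I^A i: posterior weight 1/9.
Sum the posterior weight over pairs where Wren is I^B i: 1/3.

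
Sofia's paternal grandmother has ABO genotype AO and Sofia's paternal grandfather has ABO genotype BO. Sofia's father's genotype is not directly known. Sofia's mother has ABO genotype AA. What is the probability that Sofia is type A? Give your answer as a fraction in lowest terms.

3/4

Sofia's father's ABO genotype from AO × BO: 1/4 AB, 1/4 AO, 1/4 BO, 1/4 OO.
Crossing each possibility with the mother AA and summing P(type A): 1/4·1/2 + 1/4·1 + 1/4·1/2 + 1/4·1 = 3/4.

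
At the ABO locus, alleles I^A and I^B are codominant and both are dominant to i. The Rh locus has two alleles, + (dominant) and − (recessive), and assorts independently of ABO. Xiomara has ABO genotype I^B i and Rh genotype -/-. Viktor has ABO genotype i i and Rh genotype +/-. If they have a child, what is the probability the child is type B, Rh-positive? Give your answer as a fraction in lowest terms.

1/4

ABO cross I^B i × i i → offspring phenotypes: 1/2 O, 1/2 B.
Rh cross -/- × +/- → 1/2 Rh+, 1/2 Rh-.
Independent loci: P(type B, Rh-positive) = 1/2 × 1/2 = 1/4.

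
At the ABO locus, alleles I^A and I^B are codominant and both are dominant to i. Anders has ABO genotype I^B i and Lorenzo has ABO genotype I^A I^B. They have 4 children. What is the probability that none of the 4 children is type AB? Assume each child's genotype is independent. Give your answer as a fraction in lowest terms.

ABO cross I^B i × I^A I^B → 1/4 A, 1/2 B, 1/4 AB.
So P(type AB) = 1/4 per child.
P(not type AB) = 3/4 for one child; (3/4)^4 = 81/256.

81/256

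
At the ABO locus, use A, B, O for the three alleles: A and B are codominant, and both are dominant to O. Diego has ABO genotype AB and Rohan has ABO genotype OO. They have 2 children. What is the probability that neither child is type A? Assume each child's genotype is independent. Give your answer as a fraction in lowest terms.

ABO cross AB × OO → 1/2 A, 1/2 B.
So P(type A) = 1/2 per child.
P(not type A) = 1/2 for one child; (1/2)^2 = 1/4.

1/4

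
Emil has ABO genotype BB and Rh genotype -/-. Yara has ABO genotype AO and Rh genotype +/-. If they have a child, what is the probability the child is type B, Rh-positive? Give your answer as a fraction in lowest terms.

ABO cross BB × AO → offspring phenotypes: 1/2 B, 1/2 AB.
Rh cross -/- × +/- → 1/2 Rh+, 1/2 Rh-.
Independent loci: P(type B, Rh-positive) = 1/2 × 1/2 = 1/4.

1/4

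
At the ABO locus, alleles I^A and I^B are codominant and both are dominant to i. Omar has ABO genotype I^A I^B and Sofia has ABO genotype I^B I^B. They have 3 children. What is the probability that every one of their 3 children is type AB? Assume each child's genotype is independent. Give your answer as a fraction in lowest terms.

ABO cross I^A I^B × I^B I^B → 1/2 B, 1/2 AB.
So P(type AB) = 1/2 per child.
All 3 independent: (1/2)^3 = 1/8.

1/8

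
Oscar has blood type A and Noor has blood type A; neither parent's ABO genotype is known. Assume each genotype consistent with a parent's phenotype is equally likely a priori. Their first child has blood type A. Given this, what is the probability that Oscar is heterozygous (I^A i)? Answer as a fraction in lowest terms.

7/15

Possible genotypes: Oscar ∈ {I^A I^A, I^A i}; Noor ∈ {I^A I^A, I^A i}.
Weight each parental genotype pair by prior × P(type-A child):
  I^A I^A × I^A I^A: posterior weight 4/15.
  I^A I^A × I^A i: posterior weight 4/15.
  I^A i × I^A I^A: posterior weight 4/15.
  I^A i × I^A i: posterior weight 1/5.
Sum the posterior weight over pairs where Oscar is I^A i: 7/15.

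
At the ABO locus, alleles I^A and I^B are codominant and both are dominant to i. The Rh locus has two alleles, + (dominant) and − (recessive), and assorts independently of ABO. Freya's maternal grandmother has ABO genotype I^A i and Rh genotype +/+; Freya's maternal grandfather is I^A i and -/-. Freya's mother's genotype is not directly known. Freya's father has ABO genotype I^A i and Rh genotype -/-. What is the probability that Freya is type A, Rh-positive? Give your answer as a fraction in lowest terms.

Freya's mother's ABO genotype from I^A i × I^A i: 1/4 I^A I^A, 1/2 I^A i, 1/4 i i.
Crossing each possibility with the father I^A i and summing P(type A): 1/4·1 + 1/2·3/4 + 1/4·1/2 = 3/4.
Similarly for Rh via the mother's Rh distribution: P(Rh+) = 1/2.
Independent loci: 3/4 × 1/2 = 3/8.

3/8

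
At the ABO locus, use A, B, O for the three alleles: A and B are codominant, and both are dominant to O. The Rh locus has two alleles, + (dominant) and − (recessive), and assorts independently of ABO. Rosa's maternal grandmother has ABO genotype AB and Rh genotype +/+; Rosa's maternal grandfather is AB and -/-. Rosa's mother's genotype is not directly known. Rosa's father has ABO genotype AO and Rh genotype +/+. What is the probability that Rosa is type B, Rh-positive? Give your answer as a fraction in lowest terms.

1/4

Rosa's mother's ABO genotype from AB × AB: 1/4 AA, 1/2 AB, 1/4 BB.
Crossing each possibility with the father AO and summing P(type B): 1/4·0 + 1/2·1/4 + 1/4·1/2 = 1/4.
Similarly for Rh via the mother's Rh distribution: P(Rh+) = 1.
Independent loci: 1/4 × 1 = 1/4.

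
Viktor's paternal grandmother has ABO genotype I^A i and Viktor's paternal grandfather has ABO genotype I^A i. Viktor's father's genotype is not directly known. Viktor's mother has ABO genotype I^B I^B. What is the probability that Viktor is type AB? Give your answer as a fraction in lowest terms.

1/2

Viktor's father's ABO genotype from I^A i × I^A i: 1/4 I^A I^A, 1/2 I^A i, 1/4 i i.
Crossing each possibility with the mother I^B I^B and summing P(type AB): 1/4·1 + 1/2·1/2 + 1/4·0 = 1/2.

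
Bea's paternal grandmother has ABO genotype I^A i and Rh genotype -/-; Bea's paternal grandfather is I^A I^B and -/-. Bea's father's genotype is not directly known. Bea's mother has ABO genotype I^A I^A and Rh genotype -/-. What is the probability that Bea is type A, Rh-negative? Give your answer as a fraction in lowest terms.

3/4

Bea's father's ABO genotype from I^A i × I^A I^B: 1/4 I^A I^A, 1/4 I^A I^B, 1/4 I^A i, 1/4 I^B i.
Crossing each possibility with the mother I^A I^A and summing P(type A): 1/4·1 + 1/4·1/2 + 1/4·1 + 1/4·1/2 = 3/4.
Similarly for Rh via the father's Rh distribution: P(Rh-) = 1.
Independent loci: 3/4 × 1 = 3/4.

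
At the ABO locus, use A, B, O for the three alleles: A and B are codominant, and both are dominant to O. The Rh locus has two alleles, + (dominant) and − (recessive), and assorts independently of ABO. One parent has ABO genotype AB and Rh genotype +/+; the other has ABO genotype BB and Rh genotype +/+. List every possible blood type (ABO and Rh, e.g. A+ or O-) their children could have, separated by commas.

Gametes from AB × BB give offspring ABO genotypes AB, BB, i.e. phenotypes B, AB.
Rh cross +/+ × +/+ → phenotypes Rh+.
Combining independently: B+, AB+.

B+, AB+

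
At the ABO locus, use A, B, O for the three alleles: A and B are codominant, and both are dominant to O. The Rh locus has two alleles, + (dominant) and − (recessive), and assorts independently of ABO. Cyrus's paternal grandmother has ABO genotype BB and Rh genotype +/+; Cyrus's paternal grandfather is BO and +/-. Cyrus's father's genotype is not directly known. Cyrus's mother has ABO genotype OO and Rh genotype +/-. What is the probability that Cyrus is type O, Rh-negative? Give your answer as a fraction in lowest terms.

Cyrus's father's ABO genotype from BB × BO: 1/2 BB, 1/2 BO.
Crossing each possibility with the mother OO and summing P(type O): 1/2·0 + 1/2·1/2 = 1/4.
Similarly for Rh via the father's Rh distribution: P(Rh-) = 1/8.
Independent loci: 1/4 × 1/8 = 1/32.

1/32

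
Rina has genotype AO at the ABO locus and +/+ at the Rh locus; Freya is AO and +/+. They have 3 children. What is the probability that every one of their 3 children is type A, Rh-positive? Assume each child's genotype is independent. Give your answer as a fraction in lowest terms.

27/64

ABO cross AO × AO → 1/4 O, 3/4 A.
Rh cross +/+ × +/+ → 1 Rh+; so P(type A, Rh-positive) = 3/4 × 1 = 3/4 per child.
All 3 independent: (3/4)^3 = 27/64.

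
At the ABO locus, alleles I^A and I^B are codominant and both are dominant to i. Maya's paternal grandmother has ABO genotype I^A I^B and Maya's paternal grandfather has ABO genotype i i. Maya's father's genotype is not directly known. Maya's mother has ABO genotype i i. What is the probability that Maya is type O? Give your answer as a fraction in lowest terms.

1/2

Maya's father's ABO genotype from I^A I^B × i i: 1/2 I^A i, 1/2 I^B i.
Crossing each possibility with the mother i i and summing P(type O): 1/2·1/2 + 1/2·1/2 = 1/2.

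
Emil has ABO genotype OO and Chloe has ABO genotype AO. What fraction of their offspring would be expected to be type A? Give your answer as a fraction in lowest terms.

1/2

ABO cross OO × AO → offspring phenotypes: 1/2 O, 1/2 A.
So P(type A) = 1/2.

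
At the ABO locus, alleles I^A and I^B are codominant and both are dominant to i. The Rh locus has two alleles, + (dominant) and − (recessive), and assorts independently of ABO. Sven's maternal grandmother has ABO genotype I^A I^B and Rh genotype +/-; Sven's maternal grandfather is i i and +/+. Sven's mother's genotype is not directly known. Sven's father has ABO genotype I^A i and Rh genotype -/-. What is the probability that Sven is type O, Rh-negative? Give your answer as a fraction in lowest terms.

1/16

Sven's mother's ABO genotype from I^A I^B × i i: 1/2 I^A i, 1/2 I^B i.
Crossing each possibility with the father I^A i and summing P(type O): 1/2·1/4 + 1/2·1/4 = 1/4.
Similarly for Rh via the mother's Rh distribution: P(Rh-) = 1/4.
Independent loci: 1/4 × 1/4 = 1/16.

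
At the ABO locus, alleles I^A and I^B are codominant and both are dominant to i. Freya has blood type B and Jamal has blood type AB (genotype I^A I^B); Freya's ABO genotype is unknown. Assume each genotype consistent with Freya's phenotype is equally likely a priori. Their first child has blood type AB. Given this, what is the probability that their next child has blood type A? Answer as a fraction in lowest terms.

1/12

Possible genotypes: Freya ∈ {I^B I^B, I^B i}; Jamal ∈ {I^A I^B}.
Weight each parental genotype pair by prior × P(type-AB child):
  I^B I^B × I^A I^B: posterior weight 2/3; P(next child type A) = 0.
  I^B i × I^A I^B: posterior weight 1/3; P(next child type A) = 1/4.
Weighted sum = 1/12.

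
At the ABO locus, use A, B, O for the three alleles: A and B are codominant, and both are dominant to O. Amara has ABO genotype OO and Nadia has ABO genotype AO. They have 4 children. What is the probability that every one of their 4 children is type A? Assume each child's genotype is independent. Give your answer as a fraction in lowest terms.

ABO cross OO × AO → 1/2 O, 1/2 A.
So P(type A) = 1/2 per child.
All 4 independent: (1/2)^4 = 1/16.

1/16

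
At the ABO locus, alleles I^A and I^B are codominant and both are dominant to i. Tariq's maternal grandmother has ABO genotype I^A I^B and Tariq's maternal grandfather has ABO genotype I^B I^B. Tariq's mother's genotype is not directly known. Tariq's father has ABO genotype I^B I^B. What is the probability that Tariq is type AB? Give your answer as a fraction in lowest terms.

1/4

Tariq's mother's ABO genotype from I^A I^B × I^B I^B: 1/2 I^A I^B, 1/2 I^B I^B.
Crossing each possibility with the father I^B I^B and summing P(type AB): 1/2·1/2 + 1/2·0 = 1/4.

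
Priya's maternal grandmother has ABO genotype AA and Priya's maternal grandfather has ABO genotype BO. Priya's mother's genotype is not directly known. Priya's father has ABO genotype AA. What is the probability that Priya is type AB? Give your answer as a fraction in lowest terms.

Priya's mother's ABO genotype from AA × BO: 1/2 AB, 1/2 AO.
Crossing each possibility with the father AA and summing P(type AB): 1/2·1/2 + 1/2·0 = 1/4.

1/4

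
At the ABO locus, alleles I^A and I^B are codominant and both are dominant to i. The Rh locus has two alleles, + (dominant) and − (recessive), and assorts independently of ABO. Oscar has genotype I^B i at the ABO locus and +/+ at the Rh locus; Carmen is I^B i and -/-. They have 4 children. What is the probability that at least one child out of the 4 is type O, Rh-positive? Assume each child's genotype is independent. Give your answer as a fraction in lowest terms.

175/256

ABO cross I^B i × I^B i → 1/4 O, 3/4 B.
Rh cross +/+ × -/- → 1 Rh+; so P(type O, Rh-positive) = 1/4 × 1 = 1/4 per child.
P(none) = (3/4)^4 = 81/256; P(at least one) = 1 − 81/256 = 175/256.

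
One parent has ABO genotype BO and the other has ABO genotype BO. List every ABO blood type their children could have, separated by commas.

Gametes from BO × BO give offspring ABO genotypes BB, BO, OO, i.e. phenotypes O, B.

O, B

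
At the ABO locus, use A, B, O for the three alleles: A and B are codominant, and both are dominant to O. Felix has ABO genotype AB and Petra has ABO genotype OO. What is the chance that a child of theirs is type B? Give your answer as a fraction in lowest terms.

1/2

ABO cross AB × OO → offspring phenotypes: 1/2 A, 1/2 B.
So P(type B) = 1/2.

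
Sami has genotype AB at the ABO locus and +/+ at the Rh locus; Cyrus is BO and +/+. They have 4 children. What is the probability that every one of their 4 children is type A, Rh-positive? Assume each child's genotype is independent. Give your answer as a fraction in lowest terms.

1/256

ABO cross AB × BO → 1/4 A, 1/2 B, 1/4 AB.
Rh cross +/+ × +/+ → 1 Rh+; so P(type A, Rh-positive) = 1/4 × 1 = 1/4 per child.
All 4 independent: (1/4)^4 = 1/256.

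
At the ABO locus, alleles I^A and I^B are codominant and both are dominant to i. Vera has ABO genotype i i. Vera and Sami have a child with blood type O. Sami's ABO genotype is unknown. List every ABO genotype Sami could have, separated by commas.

For each candidate genotype of Sami, check whether crossing it with i i can produce every observed child phenotype.
  I^A I^A → possible child types {A} ✗
  I^A I^B → possible child types {A, B} ✗
  I^A i → possible child types {O, A} ✓
  I^B I^B → possible child types {B} ✗
  I^B i → possible child types {O, B} ✓
  i i → possible child types {O} ✓

I^A i, I^B i, i i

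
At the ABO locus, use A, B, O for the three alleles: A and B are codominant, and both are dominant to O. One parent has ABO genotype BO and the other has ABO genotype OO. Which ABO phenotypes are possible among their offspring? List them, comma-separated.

O, B

Gametes from BO × OO give offspring ABO genotypes BO, OO, i.e. phenotypes O, B.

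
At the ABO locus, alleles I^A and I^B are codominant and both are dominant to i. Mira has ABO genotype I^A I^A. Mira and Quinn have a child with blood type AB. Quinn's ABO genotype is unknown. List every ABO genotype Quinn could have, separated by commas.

For each candidate genotype of Quinn, check whether crossing it with I^A I^A can produce every observed child phenotype.
  I^A I^A → possible child types {A} ✗
  I^A I^B → possible child types {A, AB} ✓
  I^A i → possible child types {A} ✗
  I^B I^B → possible child types {AB} ✓
  I^B i → possible child types {A, AB} ✓
  i i → possible child types {A} ✗

I^A I^B, I^B I^B, I^B i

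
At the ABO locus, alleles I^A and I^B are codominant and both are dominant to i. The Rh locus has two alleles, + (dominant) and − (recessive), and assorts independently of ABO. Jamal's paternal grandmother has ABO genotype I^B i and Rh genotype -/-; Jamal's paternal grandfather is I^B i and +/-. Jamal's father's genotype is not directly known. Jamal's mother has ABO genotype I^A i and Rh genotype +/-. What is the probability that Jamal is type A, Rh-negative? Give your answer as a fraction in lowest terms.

3/32

Jamal's father's ABO genotype from I^B i × I^B i: 1/4 I^B I^B, 1/2 I^B i, 1/4 i i.
Crossing each possibility with the mother I^A i and summing P(type A): 1/4·0 + 1/2·1/4 + 1/4·1/2 = 1/4.
Similarly for Rh via the father's Rh distribution: P(Rh-) = 3/8.
Independent loci: 1/4 × 3/8 = 3/32.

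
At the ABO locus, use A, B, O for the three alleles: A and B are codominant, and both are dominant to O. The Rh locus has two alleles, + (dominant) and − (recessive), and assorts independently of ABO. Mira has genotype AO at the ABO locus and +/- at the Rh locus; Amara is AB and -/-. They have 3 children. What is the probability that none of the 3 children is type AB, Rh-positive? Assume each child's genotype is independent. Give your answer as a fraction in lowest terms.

ABO cross AO × AB → 1/2 A, 1/4 B, 1/4 AB.
Rh cross +/- × -/- → 1/2 Rh+, 1/2 Rh-; so P(type AB, Rh-positive) = 1/4 × 1/2 = 1/8 per child.
P(not type AB, Rh-positive) = 7/8 for one child; (7/8)^3 = 343/512.

343/512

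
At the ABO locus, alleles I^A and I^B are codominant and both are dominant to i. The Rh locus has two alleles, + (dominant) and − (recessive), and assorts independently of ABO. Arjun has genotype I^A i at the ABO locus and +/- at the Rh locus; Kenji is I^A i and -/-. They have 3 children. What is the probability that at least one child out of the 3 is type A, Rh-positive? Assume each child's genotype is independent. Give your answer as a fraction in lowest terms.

387/512

ABO cross I^A i × I^A i → 1/4 O, 3/4 A.
Rh cross +/- × -/- → 1/2 Rh+, 1/2 Rh-; so P(type A, Rh-positive) = 3/4 × 1/2 = 3/8 per child.
P(none) = (5/8)^3 = 125/512; P(at least one) = 1 − 125/512 = 387/512.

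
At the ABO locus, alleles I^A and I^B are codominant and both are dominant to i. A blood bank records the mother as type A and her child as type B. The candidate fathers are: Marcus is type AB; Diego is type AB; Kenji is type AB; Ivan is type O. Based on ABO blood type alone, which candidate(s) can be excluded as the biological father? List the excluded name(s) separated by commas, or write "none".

Ivan

A candidate is excluded only if no genotype consistent with his phenotype could produce a type B child with a type A mother.
Ivan (type O): no genotype consistent with that phenotype can produce a type-B child with a type-A mother.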